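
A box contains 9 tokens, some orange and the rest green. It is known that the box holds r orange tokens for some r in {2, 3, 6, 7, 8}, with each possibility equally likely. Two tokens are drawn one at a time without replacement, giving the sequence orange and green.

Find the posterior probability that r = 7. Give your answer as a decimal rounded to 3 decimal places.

For each hypothesis, P(data | H) works out to: P(data | r = 2) = (2/9)(7/8) = 7/36; P(data | r = 3) = (3/9)(6/8) = 1/4; P(data | r = 6) = (6/9)(3/8) = 1/4; P(data | r = 7) = (7/9)(2/8) = 7/36; P(data | r = 8) = (8/9)(1/8) = 1/9.
Multiplying each by its prior: 1/5 · 7/36 = 7/180, 1/5 · 1/4 = 1/20, 1/5 · 1/4 = 1/20, 1/5 · 7/36 = 7/180, 1/5 · 1/9 = 1/45; with total 1/5.
Hence P(r = 7 | data) = (7/180) / (1/5) = 7/36.

0.194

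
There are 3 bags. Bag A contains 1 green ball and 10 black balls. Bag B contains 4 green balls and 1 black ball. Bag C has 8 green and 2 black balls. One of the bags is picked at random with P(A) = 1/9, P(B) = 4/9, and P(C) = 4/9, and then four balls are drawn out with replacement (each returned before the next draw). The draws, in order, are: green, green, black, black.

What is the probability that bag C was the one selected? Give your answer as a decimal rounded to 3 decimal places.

0.484

Under each hypothesis, the probability of the observed sequence is: P(data | bag A) = (1/11)(1/11)(10/11)(10/11) = 0.0068301; P(data | bag B) = (4/5)(4/5)(1/5)(1/5) = 0.0256; P(data | bag C) = (8/10)(8/10)(2/10)(2/10) = 0.0256.
Multiplying each by its prior: 1/9 · 0.0068301 = 0.0007589, 4/9 · 0.0256 = 0.011378, 4/9 · 0.0256 = 0.011378; these sum to 0.023514.
By Bayes' rule, P(bag C | data) = (0.011378) / (0.023514) = 0.48386.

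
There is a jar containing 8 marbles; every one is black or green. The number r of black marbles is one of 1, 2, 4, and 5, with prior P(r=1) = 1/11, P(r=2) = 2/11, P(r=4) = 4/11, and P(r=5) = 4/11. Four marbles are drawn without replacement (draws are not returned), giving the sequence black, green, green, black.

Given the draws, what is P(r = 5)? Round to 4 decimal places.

Under each hypothesis, the probability of the observed sequence is: P(data | r = 1) = (1/8)(7/7)(6/6)(0/5) = 0; P(data | r = 2) = (2/8)(6/7)(5/6)(1/5) = 1/28; P(data | r = 4) = (4/8)(4/7)(3/6)(3/5) = 3/35; P(data | r = 5) = (5/8)(3/7)(2/6)(4/5) = 1/14.
The prior-weighted likelihoods are 1/11 · 0 = 0, 2/11 · 1/28 = 1/154, 4/11 · 3/35 = 12/385, 4/11 · 1/14 = 2/77; these sum to 7/110.
So P(r = 5 | data) = (2/77) / (7/110) = 20/49.

0.4082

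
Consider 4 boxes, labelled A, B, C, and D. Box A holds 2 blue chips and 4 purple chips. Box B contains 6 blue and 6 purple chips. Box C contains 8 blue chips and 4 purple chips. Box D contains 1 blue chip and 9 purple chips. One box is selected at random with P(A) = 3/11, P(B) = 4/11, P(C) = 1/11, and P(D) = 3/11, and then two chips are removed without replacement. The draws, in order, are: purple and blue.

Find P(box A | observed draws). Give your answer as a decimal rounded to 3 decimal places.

The likelihood of the observed sequence under each hypothesis: P(data | box A) = (4/6)(2/5) = 4/15; P(data | box B) = (6/12)(6/11) = 3/11; P(data | box C) = (4/12)(8/11) = 8/33; P(data | box D) = (9/10)(1/9) = 1/10.
Weighting by the prior gives 3/11 · 4/15 = 4/55, 4/11 · 3/11 = 12/121, 1/11 · 8/33 = 8/363, 3/11 · 1/10 = 3/110; with total 73/330.
By Bayes' rule, P(box A | data) = (4/55) / (73/330) = 24/73.

0.329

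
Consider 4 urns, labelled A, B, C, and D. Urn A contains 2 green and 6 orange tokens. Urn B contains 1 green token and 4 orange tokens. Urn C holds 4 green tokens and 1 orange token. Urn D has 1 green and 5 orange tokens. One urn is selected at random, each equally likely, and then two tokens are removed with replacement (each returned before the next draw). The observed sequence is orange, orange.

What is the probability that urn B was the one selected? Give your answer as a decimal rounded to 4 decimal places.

0.3304

For each hypothesis, P(data | H) works out to: P(data | urn A) = (6/8)(6/8) = 0.5625; P(data | urn B) = (4/5)(4/5) = 0.64; P(data | urn C) = (1/5)(1/5) = 0.04; P(data | urn D) = (5/6)(5/6) = 0.69444.
Multiplying each by its prior: 1/4 · 0.5625 = 0.14062, 1/4 · 0.64 = 0.16, 1/4 · 0.04 = 0.01, 1/4 · 0.69444 = 0.17361; these sum to 0.48424.
Therefore the posterior P(urn B | data) = (0.16) / (0.48424) = 0.33042.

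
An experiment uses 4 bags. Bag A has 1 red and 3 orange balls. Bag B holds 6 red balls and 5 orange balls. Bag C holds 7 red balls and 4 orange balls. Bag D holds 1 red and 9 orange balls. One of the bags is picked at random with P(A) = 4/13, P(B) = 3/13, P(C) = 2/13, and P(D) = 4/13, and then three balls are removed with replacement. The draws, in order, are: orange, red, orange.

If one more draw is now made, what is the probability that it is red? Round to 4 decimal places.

0.3335

Under each hypothesis, the probability of the observed sequence is: P(data | bag A) = (3/4)(1/4)(3/4) = 0.14062; P(data | bag B) = (5/11)(6/11)(5/11) = 0.1127; P(data | bag C) = (4/11)(7/11)(4/11) = 0.084147; P(data | bag D) = (9/10)(1/10)(9/10) = 0.081.
Weighting by the prior gives 4/13 · 0.14062 = 0.043269, 3/13 · 0.1127 = 0.026007, 2/13 · 0.084147 = 0.012946, 4/13 · 0.081 = 0.024923; with total 0.10715.
The posterior is then P(bag A | data) = 0.40384, P(bag B | data) = 0.24273, P(bag C | data) = 0.12082, P(bag D | data) = 0.23261.
The predictive probability is P(red next | data) = (1/4)(0.40384) + (6/11)(0.24273) + (7/11)(0.12082) + (1/10)(0.23261) = 0.33351.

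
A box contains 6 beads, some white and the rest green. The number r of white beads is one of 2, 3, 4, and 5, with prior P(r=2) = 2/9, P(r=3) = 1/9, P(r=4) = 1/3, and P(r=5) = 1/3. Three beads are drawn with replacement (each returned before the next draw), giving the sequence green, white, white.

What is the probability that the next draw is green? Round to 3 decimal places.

The likelihood of the observed sequence under each hypothesis: P(data | r = 2) = (4/6)(2/6)(2/6) = 2/27; P(data | r = 3) = (3/6)(3/6)(3/6) = 1/8; P(data | r = 4) = (2/6)(4/6)(4/6) = 4/27; P(data | r = 5) = (1/6)(5/6)(5/6) = 25/216.
Weighting by the prior gives 2/9 · 2/27 = 4/243, 1/9 · 1/8 = 1/72, 1/3 · 4/27 = 4/81, 1/3 · 25/216 = 25/648; these sum to 115/972.
The posterior is then P(r = 2 | data) = 16/115, P(r = 3 | data) = 27/230, P(r = 4 | data) = 48/115, P(r = 5 | data) = 15/46.
The predictive probability is P(green next | data) = (2/3)(16/115) + (1/2)(27/230) + (1/3)(48/115) + (1/6)(15/46) = 119/345.

0.345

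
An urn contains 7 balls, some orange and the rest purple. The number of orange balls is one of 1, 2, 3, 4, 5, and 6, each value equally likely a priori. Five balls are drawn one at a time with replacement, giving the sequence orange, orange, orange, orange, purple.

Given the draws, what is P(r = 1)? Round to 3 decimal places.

0.002

The likelihood of the observed sequence under each hypothesis: P(data | r = 1) = (1/7)(1/7)(1/7)(1/7)(6/7) = 0.00035699; P(data | r = 2) = (2/7)(2/7)(2/7)(2/7)(5/7) = 0.0047599; P(data | r = 3) = (3/7)(3/7)(3/7)(3/7)(4/7) = 0.019278; P(data | r = 4) = (4/7)(4/7)(4/7)(4/7)(3/7) = 0.045695; P(data | r = 5) = (5/7)(5/7)(5/7)(5/7)(2/7) = 0.074374; P(data | r = 6) = (6/7)(6/7)(6/7)(6/7)(1/7) = 0.077111.
Multiplying each by its prior: 1/6 · 0.00035699 = 5.9499e-05, 1/6 · 0.0047599 = 0.00079332, 1/6 · 0.019278 = 0.0032129, 1/6 · 0.045695 = 0.0076159, 1/6 · 0.074374 = 0.012396, 1/6 · 0.077111 = 0.012852; these sum to 0.036929.
Hence P(r = 1 | data) = (5.9499e-05) / (0.036929) = 0.0016112.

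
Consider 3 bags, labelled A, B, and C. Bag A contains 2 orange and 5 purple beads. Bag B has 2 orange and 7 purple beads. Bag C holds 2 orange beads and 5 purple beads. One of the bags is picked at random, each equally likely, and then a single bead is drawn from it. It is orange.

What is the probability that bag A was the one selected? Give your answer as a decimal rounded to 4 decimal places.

0.3600

Under each hypothesis, the probability of this draw is: P(data | bag A) = (2/7) = 2/7; P(data | bag B) = (2/9) = 2/9; P(data | bag C) = (2/7) = 2/7.
Multiplying each by its prior: 1/3 · 2/7 = 2/21, 1/3 · 2/9 = 2/27, 1/3 · 2/7 = 2/21; summing to 50/189.
Hence P(bag A | data) = (2/21) / (50/189) = 9/25.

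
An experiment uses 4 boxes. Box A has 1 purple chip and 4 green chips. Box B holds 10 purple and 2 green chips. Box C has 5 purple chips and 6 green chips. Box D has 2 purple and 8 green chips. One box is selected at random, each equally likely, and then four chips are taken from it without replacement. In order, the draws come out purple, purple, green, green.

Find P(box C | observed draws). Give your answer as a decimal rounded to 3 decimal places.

0.670

Compute the likelihood of the observed sequence for each case: P(data | box A) = (1/5)(0/4) = 0; P(data | box B) = (10/12)(9/11)(2/10)(1/9) = 1/66; P(data | box C) = (5/11)(4/10)(6/9)(5/8) = 5/66; P(data | box D) = (2/10)(1/9)(8/8)(7/7) = 1/45.
Multiplying each by its prior: 1/4 · 0 = 0, 1/4 · 1/66 = 1/264, 1/4 · 5/66 = 5/264, 1/4 · 1/45 = 1/180; with total 14/495.
So P(box C | data) = (5/264) / (14/495) = 75/112.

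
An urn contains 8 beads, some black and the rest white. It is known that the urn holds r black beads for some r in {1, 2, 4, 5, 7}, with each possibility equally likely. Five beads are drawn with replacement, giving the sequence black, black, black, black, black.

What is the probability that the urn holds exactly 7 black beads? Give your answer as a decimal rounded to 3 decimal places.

For each hypothesis, P(data | H) works out to: P(data | r = 1) = (1/8)(1/8)(1/8)(1/8)(1/8) = 3.0518e-05; P(data | r = 2) = (2/8)(2/8)(2/8)(2/8)(2/8) = 0.00097656; P(data | r = 4) = (4/8)(4/8)(4/8)(4/8)(4/8) = 0.03125; P(data | r = 5) = (5/8)(5/8)(5/8)(5/8)(5/8) = 0.095367; P(data | r = 7) = (7/8)(7/8)(7/8)(7/8)(7/8) = 0.51291.
Multiplying each by its prior: 1/5 · 3.0518e-05 = 6.1035e-06, 1/5 · 0.00097656 = 0.00019531, 1/5 · 0.03125 = 0.00625, 1/5 · 0.095367 = 0.019073, 1/5 · 0.51291 = 0.10258; summing to 0.12811.
By Bayes' rule, P(r = 7 | data) = (0.10258) / (0.12811) = 0.80075.

0.801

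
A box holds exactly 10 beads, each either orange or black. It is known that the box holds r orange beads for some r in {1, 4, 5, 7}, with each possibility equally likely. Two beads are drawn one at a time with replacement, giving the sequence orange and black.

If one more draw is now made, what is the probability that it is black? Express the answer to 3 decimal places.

0.523

For each hypothesis, P(data | H) works out to: P(data | r = 1) = (1/10)(9/10) = 9/100; P(data | r = 4) = (4/10)(6/10) = 6/25; P(data | r = 5) = (5/10)(5/10) = 1/4; P(data | r = 7) = (7/10)(3/10) = 21/100.
The prior-weighted likelihoods are 1/4 · 9/100 = 9/400, 1/4 · 6/25 = 3/50, 1/4 · 1/4 = 1/16, 1/4 · 21/100 = 21/400; with total 79/400.
Dividing through by the total gives posterior P(r = 1 | data) = 9/79, P(r = 4 | data) = 24/79, P(r = 5 | data) = 25/79, P(r = 7 | data) = 21/79.
Averaging over the posterior, P(black next | data) = (9/10)(9/79) + (3/5)(24/79) + (1/2)(25/79) + (3/10)(21/79) = 413/790.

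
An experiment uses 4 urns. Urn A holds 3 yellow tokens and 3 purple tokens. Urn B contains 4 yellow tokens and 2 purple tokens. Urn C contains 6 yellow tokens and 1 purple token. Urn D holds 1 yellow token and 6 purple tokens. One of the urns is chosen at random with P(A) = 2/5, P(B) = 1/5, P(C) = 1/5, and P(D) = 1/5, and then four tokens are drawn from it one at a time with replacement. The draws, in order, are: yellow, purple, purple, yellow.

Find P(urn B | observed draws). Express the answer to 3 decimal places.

Compute the likelihood of the observed sequence for each case: P(data | urn A) = (3/6)(3/6)(3/6)(3/6) = 0.0625; P(data | urn B) = (4/6)(2/6)(2/6)(4/6) = 0.049383; P(data | urn C) = (6/7)(1/7)(1/7)(6/7) = 0.014994; P(data | urn D) = (1/7)(6/7)(6/7)(1/7) = 0.014994.
Multiplying each by its prior: 2/5 · 0.0625 = 0.025, 1/5 · 0.049383 = 0.0098765, 1/5 · 0.014994 = 0.0029988, 1/5 · 0.014994 = 0.0029988; summing to 0.040874.
Therefore the posterior P(urn B | data) = (0.0098765) / (0.040874) = 0.24163.

0.242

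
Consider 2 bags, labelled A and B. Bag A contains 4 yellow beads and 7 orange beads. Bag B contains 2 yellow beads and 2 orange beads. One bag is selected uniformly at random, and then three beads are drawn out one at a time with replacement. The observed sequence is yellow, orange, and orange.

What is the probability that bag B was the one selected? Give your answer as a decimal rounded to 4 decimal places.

The likelihood of the observed sequence under each hypothesis: P(data | bag A) = (4/11)(7/11)(7/11) = 0.14726; P(data | bag B) = (2/4)(2/4)(2/4) = 0.125.
The prior-weighted likelihoods are 1/2 · 0.14726 = 0.073629, 1/2 · 0.125 = 0.0625; these sum to 0.13613.
Therefore the posterior P(bag B | data) = (0.0625) / (0.13613) = 0.45912.

0.4591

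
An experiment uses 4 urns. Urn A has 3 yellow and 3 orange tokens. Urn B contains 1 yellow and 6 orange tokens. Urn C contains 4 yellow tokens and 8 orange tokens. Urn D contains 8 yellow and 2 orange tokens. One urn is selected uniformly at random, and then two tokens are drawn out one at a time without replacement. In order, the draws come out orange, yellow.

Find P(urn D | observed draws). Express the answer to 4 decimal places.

For each hypothesis, P(data | H) works out to: P(data | urn A) = (3/6)(3/5) = 0.3; P(data | urn B) = (6/7)(1/6) = 0.14286; P(data | urn C) = (8/12)(4/11) = 0.24242; P(data | urn D) = (2/10)(8/9) = 0.17778.
The prior-weighted likelihoods are 1/4 · 0.3 = 0.075, 1/4 · 0.14286 = 0.035714, 1/4 · 0.24242 = 0.060606, 1/4 · 0.17778 = 0.044444; with total 0.21576.
By Bayes' rule, P(urn D | data) = (0.044444) / (0.21576) = 0.20599.

0.2060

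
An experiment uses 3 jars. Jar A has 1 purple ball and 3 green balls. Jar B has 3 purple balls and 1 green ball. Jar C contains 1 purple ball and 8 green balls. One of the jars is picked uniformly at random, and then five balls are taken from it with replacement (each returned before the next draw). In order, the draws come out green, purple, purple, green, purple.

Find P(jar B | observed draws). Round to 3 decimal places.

0.728

Under each hypothesis, the probability of the observed sequence is: P(data | jar A) = (3/4)(1/4)(1/4)(3/4)(1/4) = 0.0087891; P(data | jar B) = (1/4)(3/4)(3/4)(1/4)(3/4) = 0.026367; P(data | jar C) = (8/9)(1/9)(1/9)(8/9)(1/9) = 0.0010838.
Weighting by the prior gives 1/3 · 0.0087891 = 0.0029297, 1/3 · 0.026367 = 0.0087891, 1/3 · 0.0010838 = 0.00036128; with total 0.01208.
So P(jar B | data) = (0.0087891) / (0.01208) = 0.72757.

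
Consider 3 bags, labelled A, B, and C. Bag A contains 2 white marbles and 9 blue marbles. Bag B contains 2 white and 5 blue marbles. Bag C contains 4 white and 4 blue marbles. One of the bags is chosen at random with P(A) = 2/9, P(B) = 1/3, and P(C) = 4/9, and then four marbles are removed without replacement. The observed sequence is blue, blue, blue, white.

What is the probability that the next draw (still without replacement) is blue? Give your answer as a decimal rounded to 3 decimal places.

0.615

For each hypothesis, P(data | H) works out to: P(data | bag A) = (9/11)(8/10)(7/9)(2/8) = 7/55; P(data | bag B) = (5/7)(4/6)(3/5)(2/4) = 1/7; P(data | bag C) = (4/8)(3/7)(2/6)(4/5) = 2/35.
The prior-weighted likelihoods are 2/9 · 7/55 = 14/495, 1/3 · 1/7 = 1/21, 4/9 · 2/35 = 8/315; summing to 39/385.
Dividing through by the total gives posterior P(bag A | data) = 98/351, P(bag B | data) = 55/117, P(bag C | data) = 88/351.
The predictive probability is P(blue next | data) = (6/7)(98/351) + (2/3)(55/117) + (1/4)(88/351) = 8/13.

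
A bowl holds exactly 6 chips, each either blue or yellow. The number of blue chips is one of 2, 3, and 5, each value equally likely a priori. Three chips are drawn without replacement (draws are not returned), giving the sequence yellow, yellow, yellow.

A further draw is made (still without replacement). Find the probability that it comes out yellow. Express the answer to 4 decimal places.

Compute the likelihood of the observed sequence for each case: P(data | r = 2) = (4/6)(3/5)(2/4) = 1/5; P(data | r = 3) = (3/6)(2/5)(1/4) = 1/20; P(data | r = 5) = (1/6)(0/5) = 0.
The prior-weighted likelihoods are 1/3 · 1/5 = 1/15, 1/3 · 1/20 = 1/60, 1/3 · 0 = 0; these sum to 1/12.
The posterior is then P(r = 2 | data) = 4/5, P(r = 3 | data) = 1/5, P(r = 5 | data) = 0.
So P(yellow next | data) = Σ P(yellow next | H) P(H | data) = (1/3)(4/5) + (0)(1/5) = 4/15.

0.2667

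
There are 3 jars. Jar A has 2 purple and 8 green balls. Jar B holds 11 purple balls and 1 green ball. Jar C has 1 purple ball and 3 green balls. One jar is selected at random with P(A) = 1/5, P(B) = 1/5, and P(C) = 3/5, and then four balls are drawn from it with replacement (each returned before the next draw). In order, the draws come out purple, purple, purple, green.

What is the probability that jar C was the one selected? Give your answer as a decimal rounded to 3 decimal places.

0.332

Compute the likelihood of the observed sequence for each case: P(data | jar A) = (2/10)(2/10)(2/10)(8/10) = 0.0064; P(data | jar B) = (11/12)(11/12)(11/12)(1/12) = 0.064188; P(data | jar C) = (1/4)(1/4)(1/4)(3/4) = 0.011719.
The prior-weighted likelihoods are 1/5 · 0.0064 = 0.00128, 1/5 · 0.064188 = 0.012838, 3/5 · 0.011719 = 0.0070313; summing to 0.021149.
By Bayes' rule, P(jar C | data) = (0.0070313) / (0.021149) = 0.33247.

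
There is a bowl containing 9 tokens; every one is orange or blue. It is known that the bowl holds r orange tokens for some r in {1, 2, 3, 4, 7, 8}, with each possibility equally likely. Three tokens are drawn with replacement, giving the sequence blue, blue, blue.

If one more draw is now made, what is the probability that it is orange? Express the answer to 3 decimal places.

For each hypothesis, P(data | H) works out to: P(data | r = 1) = (8/9)(8/9)(8/9) = 0.70233; P(data | r = 2) = (7/9)(7/9)(7/9) = 0.47051; P(data | r = 3) = (6/9)(6/9)(6/9) = 0.2963; P(data | r = 4) = (5/9)(5/9)(5/9) = 0.17147; P(data | r = 7) = (2/9)(2/9)(2/9) = 0.010974; P(data | r = 8) = (1/9)(1/9)(1/9) = 0.0013717.
The prior-weighted likelihoods are 1/6 · 0.70233 = 0.11706, 1/6 · 0.47051 = 0.078418, 1/6 · 0.2963 = 0.049383, 1/6 · 0.17147 = 0.028578, 1/6 · 0.010974 = 0.001829, 1/6 · 0.0013717 = 0.00022862; summing to 0.27549.
Dividing through by the total gives posterior P(r = 1 | data) = 0.4249, P(r = 2 | data) = 0.28465, P(r = 3 | data) = 0.17925, P(r = 4 | data) = 0.10373, P(r = 7 | data) = 0.006639, P(r = 8 | data) = 0.00082988.
The predictive probability is P(orange next | data) = (1/9)(0.4249) + (2/9)(0.28465) + (1/3)(0.17925) + (4/9)(0.10373) + (7/9)(0.006639) + (8/9)(0.00082988) = 0.22222.

0.222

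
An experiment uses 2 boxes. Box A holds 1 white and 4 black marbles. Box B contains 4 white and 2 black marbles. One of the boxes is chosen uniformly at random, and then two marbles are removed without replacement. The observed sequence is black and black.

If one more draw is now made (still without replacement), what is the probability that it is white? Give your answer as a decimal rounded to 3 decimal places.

0.400

Under each hypothesis, the probability of the observed sequence is: P(data | box A) = (4/5)(3/4) = 3/5; P(data | box B) = (2/6)(1/5) = 1/15.
Multiplying each by its prior: 1/2 · 3/5 = 3/10, 1/2 · 1/15 = 1/30; with total 1/3.
The posterior is then P(box A | data) = 9/10, P(box B | data) = 1/10.
The predictive probability is P(white next | data) = (1/3)(9/10) + (1)(1/10) = 2/5.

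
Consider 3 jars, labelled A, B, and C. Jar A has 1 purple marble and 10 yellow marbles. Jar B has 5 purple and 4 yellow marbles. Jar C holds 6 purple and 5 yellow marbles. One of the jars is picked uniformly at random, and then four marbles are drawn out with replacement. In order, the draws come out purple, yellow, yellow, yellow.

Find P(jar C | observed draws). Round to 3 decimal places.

For each hypothesis, P(data | H) works out to: P(data | jar A) = (1/11)(10/11)(10/11)(10/11) = 0.068301; P(data | jar B) = (5/9)(4/9)(4/9)(4/9) = 0.048773; P(data | jar C) = (6/11)(5/11)(5/11)(5/11) = 0.051226.
Multiplying each by its prior: 1/3 · 0.068301 = 0.022767, 1/3 · 0.048773 = 0.016258, 1/3 · 0.051226 = 0.017075; with total 0.0561.
So P(jar C | data) = (0.017075) / (0.0561) = 0.30437.

0.304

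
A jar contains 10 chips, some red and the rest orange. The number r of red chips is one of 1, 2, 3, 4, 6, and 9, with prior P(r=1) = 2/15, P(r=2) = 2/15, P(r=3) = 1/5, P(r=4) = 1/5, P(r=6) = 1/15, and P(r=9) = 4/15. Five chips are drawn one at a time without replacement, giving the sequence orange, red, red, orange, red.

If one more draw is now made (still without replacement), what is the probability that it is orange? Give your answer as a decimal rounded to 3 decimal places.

0.702

Under each hypothesis, the probability of the observed sequence is: P(data | r = 1) = (9/10)(1/9)(0/8) = 0; P(data | r = 2) = (8/10)(2/9)(1/8)(7/7)(0/6) = 0; P(data | r = 3) = (7/10)(3/9)(2/8)(6/7)(1/6) = 0.0083333; P(data | r = 4) = (6/10)(4/9)(3/8)(5/7)(2/6) = 0.02381; P(data | r = 6) = (4/10)(6/9)(5/8)(3/7)(4/6) = 0.047619; P(data | r = 9) = (1/10)(9/9)(8/8)(0/7) = 0.
The prior-weighted likelihoods are 2/15 · 0 = 0, 2/15 · 0 = 0, 1/5 · 0.0083333 = 0.0016667, 1/5 · 0.02381 = 0.0047619, 1/15 · 0.047619 = 0.0031746, 4/15 · 0 = 0; these sum to 0.0096032.
Dividing through by the total gives posterior P(r = 1 | data) = 0, P(r = 2 | data) = 0, P(r = 3 | data) = 0.17355, P(r = 4 | data) = 0.49587, P(r = 6 | data) = 0.33058, P(r = 9 | data) = 0.
Averaging over the posterior, P(orange next | data) = (1)(0.17355) + (4/5)(0.49587) + (2/5)(0.33058) = 0.70248.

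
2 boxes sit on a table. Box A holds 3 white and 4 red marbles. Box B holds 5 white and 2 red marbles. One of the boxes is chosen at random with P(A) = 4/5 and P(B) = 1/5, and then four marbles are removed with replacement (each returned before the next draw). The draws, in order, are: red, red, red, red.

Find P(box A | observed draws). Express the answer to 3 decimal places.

0.985

For each hypothesis, P(data | H) works out to: P(data | box A) = (4/7)(4/7)(4/7)(4/7) = 0.10662; P(data | box B) = (2/7)(2/7)(2/7)(2/7) = 0.0066639.
Multiplying each by its prior: 4/5 · 0.10662 = 0.085298, 1/5 · 0.0066639 = 0.0013328; these sum to 0.086631.
Therefore the posterior P(box A | data) = (0.085298) / (0.086631) = 0.98462.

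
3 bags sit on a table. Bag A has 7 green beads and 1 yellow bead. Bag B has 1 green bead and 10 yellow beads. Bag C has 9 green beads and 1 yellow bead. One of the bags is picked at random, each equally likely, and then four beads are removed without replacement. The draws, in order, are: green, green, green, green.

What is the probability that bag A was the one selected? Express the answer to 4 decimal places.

0.4545

Compute the likelihood of the observed sequence for each case: P(data | bag A) = (7/8)(6/7)(5/6)(4/5) = 1/2; P(data | bag B) = (1/11)(0/10) = 0; P(data | bag C) = (9/10)(8/9)(7/8)(6/7) = 3/5.
Weighting by the prior gives 1/3 · 1/2 = 1/6, 1/3 · 0 = 0, 1/3 · 3/5 = 1/5; summing to 11/30.
By Bayes' rule, P(bag A | data) = (1/6) / (11/30) = 5/11.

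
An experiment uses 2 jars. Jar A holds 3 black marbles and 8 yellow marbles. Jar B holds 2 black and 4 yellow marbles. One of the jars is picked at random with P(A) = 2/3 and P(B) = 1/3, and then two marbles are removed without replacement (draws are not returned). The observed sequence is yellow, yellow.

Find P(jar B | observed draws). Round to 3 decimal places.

0.282

Compute the likelihood of the observed sequence for each case: P(data | jar A) = (8/11)(7/10) = 28/55; P(data | jar B) = (4/6)(3/5) = 2/5.
Multiplying each by its prior: 2/3 · 28/55 = 56/165, 1/3 · 2/5 = 2/15; with total 26/55.
So P(jar B | data) = (2/15) / (26/55) = 11/39.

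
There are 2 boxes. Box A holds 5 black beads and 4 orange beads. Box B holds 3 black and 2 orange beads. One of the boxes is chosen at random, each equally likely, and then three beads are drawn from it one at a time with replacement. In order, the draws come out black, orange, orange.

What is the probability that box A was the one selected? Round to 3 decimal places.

0.533

The likelihood of the observed sequence under each hypothesis: P(data | box A) = (5/9)(4/9)(4/9) = 0.10974; P(data | box B) = (3/5)(2/5)(2/5) = 0.096.
Weighting by the prior gives 1/2 · 0.10974 = 0.05487, 1/2 · 0.096 = 0.048; these sum to 0.10287.
So P(box A | data) = (0.05487) / (0.10287) = 0.53339.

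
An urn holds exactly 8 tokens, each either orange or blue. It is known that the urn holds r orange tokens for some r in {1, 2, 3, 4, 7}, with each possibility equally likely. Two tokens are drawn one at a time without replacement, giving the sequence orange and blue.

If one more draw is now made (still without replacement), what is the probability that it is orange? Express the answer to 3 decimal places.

Compute the likelihood of the observed sequence for each case: P(data | r = 1) = (1/8)(7/7) = 1/8; P(data | r = 2) = (2/8)(6/7) = 3/14; P(data | r = 3) = (3/8)(5/7) = 15/56; P(data | r = 4) = (4/8)(4/7) = 2/7; P(data | r = 7) = (7/8)(1/7) = 1/8.
Multiplying each by its prior: 1/5 · 1/8 = 1/40, 1/5 · 3/14 = 3/70, 1/5 · 15/56 = 3/56, 1/5 · 2/7 = 2/35, 1/5 · 1/8 = 1/40; summing to 57/280.
Dividing through by the total gives posterior P(r = 1 | data) = 7/57, P(r = 2 | data) = 4/19, P(r = 3 | data) = 5/19, P(r = 4 | data) = 16/57, P(r = 7 | data) = 7/57.
The predictive probability is P(orange next | data) = (0)(7/57) + (1/6)(4/19) + (1/3)(5/19) + (1/2)(16/57) + (1)(7/57) = 22/57.

0.386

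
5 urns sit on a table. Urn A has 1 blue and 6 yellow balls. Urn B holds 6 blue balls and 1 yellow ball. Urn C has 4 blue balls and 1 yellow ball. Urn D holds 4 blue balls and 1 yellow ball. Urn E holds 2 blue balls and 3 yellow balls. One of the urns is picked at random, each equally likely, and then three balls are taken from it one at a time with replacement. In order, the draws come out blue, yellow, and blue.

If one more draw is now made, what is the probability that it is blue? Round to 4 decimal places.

0.7075

Compute the likelihood of the observed sequence for each case: P(data | urn A) = (1/7)(6/7)(1/7) = 0.017493; P(data | urn B) = (6/7)(1/7)(6/7) = 0.10496; P(data | urn C) = (4/5)(1/5)(4/5) = 0.128; P(data | urn D) = (4/5)(1/5)(4/5) = 0.128; P(data | urn E) = (2/5)(3/5)(2/5) = 0.096.
The prior-weighted likelihoods are 1/5 · 0.017493 = 0.0034985, 1/5 · 0.10496 = 0.020991, 1/5 · 0.128 = 0.0256, 1/5 · 0.128 = 0.0256, 1/5 · 0.096 = 0.0192; summing to 0.09489.
Normalising, the posterior is P(urn A | data) = 0.03687, P(urn B | data) = 0.22122, P(urn C | data) = 0.26979, P(urn D | data) = 0.26979, P(urn E | data) = 0.20234.
Averaging over the posterior, P(blue next | data) = (1/7)(0.03687) + (6/7)(0.22122) + (4/5)(0.26979) + (4/5)(0.26979) + (2/5)(0.20234) = 0.70748.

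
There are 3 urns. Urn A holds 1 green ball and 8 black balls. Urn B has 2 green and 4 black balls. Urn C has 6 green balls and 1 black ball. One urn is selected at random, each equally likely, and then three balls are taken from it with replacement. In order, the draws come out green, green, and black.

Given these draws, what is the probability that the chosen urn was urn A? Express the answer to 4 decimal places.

0.0578

Compute the likelihood of the observed sequence for each case: P(data | urn A) = (1/9)(1/9)(8/9) = 0.010974; P(data | urn B) = (2/6)(2/6)(4/6) = 0.074074; P(data | urn C) = (6/7)(6/7)(1/7) = 0.10496.
The prior-weighted likelihoods are 1/3 · 0.010974 = 0.003658, 1/3 · 0.074074 = 0.024691, 1/3 · 0.10496 = 0.034985; summing to 0.063335.
By Bayes' rule, P(urn A | data) = (0.003658) / (0.063335) = 0.057756.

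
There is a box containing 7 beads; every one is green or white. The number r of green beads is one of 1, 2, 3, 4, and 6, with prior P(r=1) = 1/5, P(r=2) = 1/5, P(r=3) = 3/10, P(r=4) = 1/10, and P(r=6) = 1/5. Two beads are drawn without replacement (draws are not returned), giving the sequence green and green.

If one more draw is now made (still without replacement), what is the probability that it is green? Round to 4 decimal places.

For each hypothesis, P(data | H) works out to: P(data | r = 1) = (1/7)(0/6) = 0; P(data | r = 2) = (2/7)(1/6) = 1/21; P(data | r = 3) = (3/7)(2/6) = 1/7; P(data | r = 4) = (4/7)(3/6) = 2/7; P(data | r = 6) = (6/7)(5/6) = 5/7.
The prior-weighted likelihoods are 1/5 · 0 = 0, 1/5 · 1/21 = 1/105, 3/10 · 1/7 = 3/70, 1/10 · 2/7 = 1/35, 1/5 · 5/7 = 1/7; with total 47/210.
Dividing through by the total gives posterior P(r = 1 | data) = 0, P(r = 2 | data) = 2/47, P(r = 3 | data) = 9/47, P(r = 4 | data) = 6/47, P(r = 6 | data) = 30/47.
The predictive probability is P(green next | data) = (0)(2/47) + (1/5)(9/47) + (2/5)(6/47) + (4/5)(30/47) = 3/5.

0.6000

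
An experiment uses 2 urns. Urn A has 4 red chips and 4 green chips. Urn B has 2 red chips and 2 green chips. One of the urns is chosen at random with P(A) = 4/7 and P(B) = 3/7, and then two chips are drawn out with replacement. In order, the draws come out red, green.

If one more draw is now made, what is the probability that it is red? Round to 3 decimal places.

Compute the likelihood of the observed sequence for each case: P(data | urn A) = (4/8)(4/8) = 1/4; P(data | urn B) = (2/4)(2/4) = 1/4.
Weighting by the prior gives 4/7 · 1/4 = 1/7, 3/7 · 1/4 = 3/28; these sum to 1/4.
The posterior is then P(urn A | data) = 4/7, P(urn B | data) = 3/7.
Averaging over the posterior, P(red next | data) = (1/2)(4/7) + (1/2)(3/7) = 1/2.

0.500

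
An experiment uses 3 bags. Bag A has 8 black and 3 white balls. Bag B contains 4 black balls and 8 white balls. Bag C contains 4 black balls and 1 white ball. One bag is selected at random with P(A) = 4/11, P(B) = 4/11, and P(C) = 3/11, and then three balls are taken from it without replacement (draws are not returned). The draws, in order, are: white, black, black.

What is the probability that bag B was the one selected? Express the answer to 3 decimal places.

0.185

Under each hypothesis, the probability of the observed sequence is: P(data | bag A) = (3/11)(8/10)(7/9) = 0.1697; P(data | bag B) = (8/12)(4/11)(3/10) = 0.072727; P(data | bag C) = (1/5)(4/4)(3/3) = 0.2.
The prior-weighted likelihoods are 4/11 · 0.1697 = 0.061708, 4/11 · 0.072727 = 0.026446, 3/11 · 0.2 = 0.054545; these sum to 0.1427.
Hence P(bag B | data) = (0.026446) / (0.1427) = 0.18533.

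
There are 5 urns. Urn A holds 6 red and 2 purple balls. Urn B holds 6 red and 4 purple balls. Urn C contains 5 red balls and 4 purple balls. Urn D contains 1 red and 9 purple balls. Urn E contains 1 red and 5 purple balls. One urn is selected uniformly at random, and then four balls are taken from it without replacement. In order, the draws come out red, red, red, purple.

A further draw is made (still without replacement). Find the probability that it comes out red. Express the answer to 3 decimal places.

0.588

Compute the likelihood of the observed sequence for each case: P(data | urn A) = (6/8)(5/7)(4/6)(2/5) = 1/7; P(data | urn B) = (6/10)(5/9)(4/8)(4/7) = 2/21; P(data | urn C) = (5/9)(4/8)(3/7)(4/6) = 5/63; P(data | urn D) = (1/10)(0/9) = 0; P(data | urn E) = (1/6)(0/5) = 0.
Multiplying each by its prior: 1/5 · 1/7 = 1/35, 1/5 · 2/21 = 2/105, 1/5 · 5/63 = 1/63, 1/5 · 0 = 0, 1/5 · 0 = 0; with total 4/63.
Dividing through by the total gives posterior P(urn A | data) = 9/20, P(urn B | data) = 3/10, P(urn C | data) = 1/4, P(urn D | data) = 0, P(urn E | data) = 0.
The predictive probability is P(red next | data) = (3/4)(9/20) + (1/2)(3/10) + (2/5)(1/4) = 47/80.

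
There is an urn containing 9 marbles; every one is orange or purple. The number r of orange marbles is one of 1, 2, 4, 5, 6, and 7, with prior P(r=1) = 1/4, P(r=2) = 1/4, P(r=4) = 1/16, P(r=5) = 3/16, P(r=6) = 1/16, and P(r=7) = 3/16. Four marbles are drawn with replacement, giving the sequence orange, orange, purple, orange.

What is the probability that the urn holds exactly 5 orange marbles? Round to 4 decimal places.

0.3137

Under each hypothesis, the probability of the observed sequence is: P(data | r = 1) = (1/9)(1/9)(8/9)(1/9) = 0.0012193; P(data | r = 2) = (2/9)(2/9)(7/9)(2/9) = 0.0085353; P(data | r = 4) = (4/9)(4/9)(5/9)(4/9) = 0.048773; P(data | r = 5) = (5/9)(5/9)(4/9)(5/9) = 0.076208; P(data | r = 6) = (6/9)(6/9)(3/9)(6/9) = 0.098765; P(data | r = 7) = (7/9)(7/9)(2/9)(7/9) = 0.10456.
The prior-weighted likelihoods are 1/4 · 0.0012193 = 0.00030483, 1/4 · 0.0085353 = 0.0021338, 1/16 · 0.048773 = 0.0030483, 3/16 · 0.076208 = 0.014289, 1/16 · 0.098765 = 0.0061728, 3/16 · 0.10456 = 0.019604; these sum to 0.045553.
Hence P(r = 5 | data) = (0.014289) / (0.045553) = 0.31368.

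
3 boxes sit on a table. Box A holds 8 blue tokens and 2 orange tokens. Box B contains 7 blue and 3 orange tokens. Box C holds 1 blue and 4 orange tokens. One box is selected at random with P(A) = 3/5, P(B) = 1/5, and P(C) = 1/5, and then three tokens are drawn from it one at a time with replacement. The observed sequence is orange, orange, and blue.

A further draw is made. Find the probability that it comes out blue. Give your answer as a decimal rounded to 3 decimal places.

0.510

Under each hypothesis, the probability of the observed sequence is: P(data | box A) = (2/10)(2/10)(8/10) = 0.032; P(data | box B) = (3/10)(3/10)(7/10) = 0.063; P(data | box C) = (4/5)(4/5)(1/5) = 0.128.
The prior-weighted likelihoods are 3/5 · 0.032 = 0.0192, 1/5 · 0.063 = 0.0126, 1/5 · 0.128 = 0.0256; these sum to 0.0574.
Normalising, the posterior is P(box A | data) = 0.33449, P(box B | data) = 0.21951, P(box C | data) = 0.44599.
The predictive probability is P(blue next | data) = (4/5)(0.33449) + (7/10)(0.21951) + (1/5)(0.44599) = 0.51045.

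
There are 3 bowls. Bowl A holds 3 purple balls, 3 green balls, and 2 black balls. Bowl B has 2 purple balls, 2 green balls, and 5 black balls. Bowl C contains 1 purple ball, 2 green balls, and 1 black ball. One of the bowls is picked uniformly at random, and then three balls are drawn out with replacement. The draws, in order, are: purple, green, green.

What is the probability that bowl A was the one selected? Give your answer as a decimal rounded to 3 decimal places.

0.418

For each hypothesis, P(data | H) works out to: P(data | bowl A) = (3/8)(3/8)(3/8) = 0.052734; P(data | bowl B) = (2/9)(2/9)(2/9) = 0.010974; P(data | bowl C) = (1/4)(2/4)(2/4) = 0.0625.
The prior-weighted likelihoods are 1/3 · 0.052734 = 0.017578, 1/3 · 0.010974 = 0.003658, 1/3 · 0.0625 = 0.020833; summing to 0.042069.
Therefore the posterior P(bowl A | data) = (0.017578) / (0.042069) = 0.41784.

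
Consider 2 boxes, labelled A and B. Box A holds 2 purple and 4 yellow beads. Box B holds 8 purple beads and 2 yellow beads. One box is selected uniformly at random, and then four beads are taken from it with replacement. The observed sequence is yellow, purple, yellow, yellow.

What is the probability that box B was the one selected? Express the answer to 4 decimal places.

Compute the likelihood of the observed sequence for each case: P(data | box A) = (4/6)(2/6)(4/6)(4/6) = 0.098765; P(data | box B) = (2/10)(8/10)(2/10)(2/10) = 0.0064.
The prior-weighted likelihoods are 1/2 · 0.098765 = 0.049383, 1/2 · 0.0064 = 0.0032; with total 0.052583.
Therefore the posterior P(box B | data) = (0.0032) / (0.052583) = 0.060856.

0.0609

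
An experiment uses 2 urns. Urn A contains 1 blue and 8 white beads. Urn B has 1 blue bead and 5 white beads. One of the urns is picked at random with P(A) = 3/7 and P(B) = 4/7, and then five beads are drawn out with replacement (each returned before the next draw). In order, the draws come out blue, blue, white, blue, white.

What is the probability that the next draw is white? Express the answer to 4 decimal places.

Compute the likelihood of the observed sequence for each case: P(data | urn A) = (1/9)(1/9)(8/9)(1/9)(8/9) = 0.0010838; P(data | urn B) = (1/6)(1/6)(5/6)(1/6)(5/6) = 0.003215.
The prior-weighted likelihoods are 3/7 · 0.0010838 = 0.00046451, 4/7 · 0.003215 = 0.0018372; with total 0.0023017.
The posterior is then P(urn A | data) = 0.20181, P(urn B | data) = 0.79819.
Averaging over the posterior, P(white next | data) = (8/9)(0.20181) + (5/6)(0.79819) = 0.84455.

0.8445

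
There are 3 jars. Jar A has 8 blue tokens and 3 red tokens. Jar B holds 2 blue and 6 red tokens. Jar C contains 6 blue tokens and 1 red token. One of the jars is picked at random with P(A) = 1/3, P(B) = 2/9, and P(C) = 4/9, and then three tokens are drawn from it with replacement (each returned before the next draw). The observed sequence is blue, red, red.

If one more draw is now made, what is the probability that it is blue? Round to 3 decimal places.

0.484

Compute the likelihood of the observed sequence for each case: P(data | jar A) = (8/11)(3/11)(3/11) = 0.054095; P(data | jar B) = (2/8)(6/8)(6/8) = 0.14062; P(data | jar C) = (6/7)(1/7)(1/7) = 0.017493.
Multiplying each by its prior: 1/3 · 0.054095 = 0.018032, 2/9 · 0.14062 = 0.03125, 4/9 · 0.017493 = 0.0077745; these sum to 0.057056.
The posterior is then P(jar A | data) = 0.31603, P(jar B | data) = 0.54771, P(jar C | data) = 0.13626.
The predictive probability is P(blue next | data) = (8/11)(0.31603) + (1/4)(0.54771) + (6/7)(0.13626) = 0.48356.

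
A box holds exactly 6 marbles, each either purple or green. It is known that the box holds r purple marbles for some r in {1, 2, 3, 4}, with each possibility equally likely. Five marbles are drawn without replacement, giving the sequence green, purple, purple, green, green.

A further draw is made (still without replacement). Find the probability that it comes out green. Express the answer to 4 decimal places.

0.5714

Under each hypothesis, the probability of the observed sequence is: P(data | r = 1) = (5/6)(1/5)(0/4) = 0; P(data | r = 2) = (4/6)(2/5)(1/4)(3/3)(2/2) = 1/15; P(data | r = 3) = (3/6)(3/5)(2/4)(2/3)(1/2) = 1/20; P(data | r = 4) = (2/6)(4/5)(3/4)(1/3)(0/2) = 0.
Multiplying each by its prior: 1/4 · 0 = 0, 1/4 · 1/15 = 1/60, 1/4 · 1/20 = 1/80, 1/4 · 0 = 0; these sum to 7/240.
The posterior is then P(r = 1 | data) = 0, P(r = 2 | data) = 4/7, P(r = 3 | data) = 3/7, P(r = 4 | data) = 0.
The predictive probability is P(green next | data) = (1)(4/7) + (0)(3/7) = 4/7.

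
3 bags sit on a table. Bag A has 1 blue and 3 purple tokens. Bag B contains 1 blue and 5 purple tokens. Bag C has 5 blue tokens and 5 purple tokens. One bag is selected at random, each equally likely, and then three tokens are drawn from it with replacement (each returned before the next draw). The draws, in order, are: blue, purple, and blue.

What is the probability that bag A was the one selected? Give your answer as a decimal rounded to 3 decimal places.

0.240

The likelihood of the observed sequence under each hypothesis: P(data | bag A) = (1/4)(3/4)(1/4) = 0.046875; P(data | bag B) = (1/6)(5/6)(1/6) = 0.023148; P(data | bag C) = (5/10)(5/10)(5/10) = 0.125.
Multiplying each by its prior: 1/3 · 0.046875 = 0.015625, 1/3 · 0.023148 = 0.007716, 1/3 · 0.125 = 0.041667; with total 0.065008.
Hence P(bag A | data) = (0.015625) / (0.065008) = 0.24036.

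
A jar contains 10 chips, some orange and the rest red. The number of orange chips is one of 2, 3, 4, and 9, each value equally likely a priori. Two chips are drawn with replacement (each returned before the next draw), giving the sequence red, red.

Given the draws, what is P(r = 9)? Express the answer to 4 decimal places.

0.0067

The likelihood of the observed sequence under each hypothesis: P(data | r = 2) = (8/10)(8/10) = 16/25; P(data | r = 3) = (7/10)(7/10) = 49/100; P(data | r = 4) = (6/10)(6/10) = 9/25; P(data | r = 9) = (1/10)(1/10) = 1/100.
Multiplying each by its prior: 1/4 · 16/25 = 4/25, 1/4 · 49/100 = 49/400, 1/4 · 9/25 = 9/100, 1/4 · 1/100 = 1/400; summing to 3/8.
By Bayes' rule, P(r = 9 | data) = (1/400) / (3/8) = 1/150.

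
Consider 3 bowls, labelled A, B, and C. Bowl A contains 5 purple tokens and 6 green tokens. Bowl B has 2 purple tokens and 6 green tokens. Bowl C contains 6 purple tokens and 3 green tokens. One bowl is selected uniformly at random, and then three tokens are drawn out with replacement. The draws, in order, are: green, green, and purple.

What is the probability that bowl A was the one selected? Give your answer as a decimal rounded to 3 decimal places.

0.386

Under each hypothesis, the probability of the observed sequence is: P(data | bowl A) = (6/11)(6/11)(5/11) = 0.13524; P(data | bowl B) = (6/8)(6/8)(2/8) = 0.14062; P(data | bowl C) = (3/9)(3/9)(6/9) = 0.074074.
The prior-weighted likelihoods are 1/3 · 0.13524 = 0.045079, 1/3 · 0.14062 = 0.046875, 1/3 · 0.074074 = 0.024691; summing to 0.11665.
So P(bowl A | data) = (0.045079) / (0.11665) = 0.38646.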